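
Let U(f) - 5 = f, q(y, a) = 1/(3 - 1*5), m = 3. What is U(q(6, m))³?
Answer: 729/8 ≈ 91.125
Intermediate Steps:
q(y, a) = -½ (q(y, a) = 1/(3 - 5) = 1/(-2) = -½)
U(f) = 5 + f
U(q(6, m))³ = (5 - ½)³ = (9/2)³ = 729/8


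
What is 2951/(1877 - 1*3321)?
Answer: -2951/1444 ≈ -2.0436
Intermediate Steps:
2951/(1877 - 1*3321) = 2951/(1877 - 3321) = 2951/(-1444) = 2951*(-1/1444) = -2951/1444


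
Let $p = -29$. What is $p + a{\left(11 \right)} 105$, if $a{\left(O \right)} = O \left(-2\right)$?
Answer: $-2339$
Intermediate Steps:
$a{\left(O \right)} = - 2 O$
$p + a{\left(11 \right)} 105 = -29 + \left(-2\right) 11 \cdot 105 = -29 - 2310 = -2339$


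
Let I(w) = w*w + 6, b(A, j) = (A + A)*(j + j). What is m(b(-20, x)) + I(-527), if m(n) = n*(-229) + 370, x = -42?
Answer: -491335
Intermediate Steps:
b(A, j) = 4*A*j (b(A, j) = (2*A)*(2*j) = 4*A*j)
I(w) = 6 + w² (I(w) = w² + 6 = 6 + w²)
m(n) = 370 - 229*n (m(n) = -229*n + 370 = 370 - 229*n)
m(b(-20, x)) + I(-527) = (370 - 916*(-20)*(-42)) + (6 + (-527)²) = (370 - 229*3360) + (6 + 277729) = (370 - 769440) + 277735 = -769070 + 277735 = -491335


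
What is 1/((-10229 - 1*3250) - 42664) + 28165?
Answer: 1581267594/56143 ≈ 28165.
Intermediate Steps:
1/((-10229 - 1*3250) - 42664) + 28165 = 1/((-10229 - 3250) - 42664) + 28165 = 1/(-13479 - 42664) + 28165 = 1/(-56143) + 28165 = -1/56143 + 28165 = 1581267594/56143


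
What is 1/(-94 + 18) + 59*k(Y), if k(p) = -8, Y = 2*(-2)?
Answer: -35873/76 ≈ -472.01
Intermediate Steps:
Y = -4
1/(-94 + 18) + 59*k(Y) = 1/(-94 + 18) + 59*(-8) = 1/(-76) - 472 = -1/76 - 472 = -35873/76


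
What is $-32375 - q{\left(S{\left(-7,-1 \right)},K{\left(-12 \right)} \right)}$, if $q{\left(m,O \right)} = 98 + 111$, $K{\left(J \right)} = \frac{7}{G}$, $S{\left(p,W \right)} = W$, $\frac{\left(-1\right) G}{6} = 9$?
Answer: $-32584$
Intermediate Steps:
$G = -54$ ($G = \left(-6\right) 9 = -54$)
$K{\left(J \right)} = - \frac{7}{54}$ ($K{\left(J \right)} = \frac{7}{-54} = 7 \left(- \frac{1}{54}\right) = - \frac{7}{54}$)
$q{\left(m,O \right)} = 209$
$-32375 - q{\left(S{\left(-7,-1 \right)},K{\left(-12 \right)} \right)} = -32375 - 209 = -32584$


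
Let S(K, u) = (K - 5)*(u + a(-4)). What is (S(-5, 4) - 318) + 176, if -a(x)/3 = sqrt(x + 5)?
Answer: -152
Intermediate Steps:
a(x) = -3*sqrt(5 + x) (a(x) = -3*sqrt(x + 5) = -3*sqrt(5 + x))
S(K, u) = (-5 + K)*(-3 + u) (S(K, u) = (K - 5)*(u - 3*sqrt(5 - 4)) = (-5 + K)*(u - 3*sqrt(1)) = (-5 + K)*(u - 3*1) = (-5 + K)*(u - 3) = (-5 + K)*(-3 + u))
(S(-5, 4) - 318) + 176 = ((15 - 5*4 - 3*(-5) - 5*4) - 318) + 176 = ((15 - 20 + 15 - 20) - 318) + 176 = (-10 - 318) + 176 = -328 + 176 = -152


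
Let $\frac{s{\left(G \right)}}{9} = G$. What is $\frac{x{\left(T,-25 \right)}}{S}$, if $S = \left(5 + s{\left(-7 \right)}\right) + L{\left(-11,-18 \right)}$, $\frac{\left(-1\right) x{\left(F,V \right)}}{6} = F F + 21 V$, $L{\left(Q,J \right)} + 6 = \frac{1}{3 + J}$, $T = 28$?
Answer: $\frac{23310}{961} \approx 24.256$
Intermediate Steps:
$L{\left(Q,J \right)} = -6 + \frac{1}{3 + J}$
$s{\left(G \right)} = 9 G$
$x{\left(F,V \right)} = - 126 V - 6 F^{2}$ ($x{\left(F,V \right)} = - 6 \left(F F + 21 V\right) = - 6 \left(F^{2} + 21 V\right) = - 126 V - 6 F^{2}$)
$S = - \frac{961}{15}$ ($S = \left(5 + 9 \left(-7\right)\right) + \frac{-17 - -108}{3 - 18} = \left(5 - 63\right) + \frac{-17 + 108}{-15} = -58 - \frac{91}{15} = - \frac{961}{15} \approx -64.067$)
$\frac{x{\left(T,-25 \right)}}{S} = \frac{\left(-126\right) \left(-25\right) - 6 \cdot 28^{2}}{- \frac{961}{15}} = \left(3150 - 4704\right) \left(- \frac{15}{961}\right) = \left(-1554\right) \left(- \frac{15}{961}\right) = \frac{23310}{961}$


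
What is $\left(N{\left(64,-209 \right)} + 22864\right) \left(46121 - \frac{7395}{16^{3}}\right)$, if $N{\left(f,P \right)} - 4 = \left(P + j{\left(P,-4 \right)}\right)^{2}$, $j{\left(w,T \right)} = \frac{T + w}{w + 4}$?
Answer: $\frac{131218308758984601}{43033600} \approx 3.0492 \cdot 10^{9}$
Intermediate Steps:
$j{\left(w,T \right)} = \frac{T + w}{4 + w}$
$N{\left(f,P \right)} = 4 + \left(P + \frac{-4 + P}{4 + P}\right)^{2}$
$\left(N{\left(64,-209 \right)} + 22864\right) \left(46121 - \frac{7395}{16^{3}}\right) = \left(\left(4 + \frac{\left(-4 + \left(-209\right)^{2} + 5 \left(-209\right)\right)^{2}}{\left(4 - 209\right)^{2}}\right) + 22864\right) \left(46121 - \frac{7395}{16^{3}}\right) = \left(\left(4 + \frac{\left(-4 + 43681 - 1045\right)^{2}}{42025}\right) + 22864\right) \left(46121 - \frac{7395}{4096}\right) = \left(\left(4 + \frac{42632^{2}}{42025}\right) + 22864\right) \left(46121 - \frac{7395}{4096}\right) = \left(\left(4 + \frac{1}{42025} \cdot 1817487424\right) + 22864\right) \left(46121 - \frac{7395}{4096}\right) = \left(\left(4 + \frac{1817487424}{42025}\right) + 22864\right) \frac{188904221}{4096} = \left(\frac{1817655524}{42025} + 22864\right) \frac{188904221}{4096} = \frac{2778515124}{42025} \cdot \frac{188904221}{4096} = \frac{131218308758984601}{43033600}$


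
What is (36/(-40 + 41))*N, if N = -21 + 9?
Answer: -432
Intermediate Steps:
N = -12
(36/(-40 + 41))*N = (36/(-40 + 41))*(-12) = (36/1)*(-12) = (36*1)*(-12) = 36*(-12) = -432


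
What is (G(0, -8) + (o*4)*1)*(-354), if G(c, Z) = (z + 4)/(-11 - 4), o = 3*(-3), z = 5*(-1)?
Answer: 63602/5 ≈ 12720.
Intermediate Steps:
z = -5
o = -9
G(c, Z) = 1/15 (G(c, Z) = (-5 + 4)/(-11 - 4) = -1/(-15) = -1*(-1/15) = 1/15)
(G(0, -8) + (o*4)*1)*(-354) = (1/15 - 9*4*1)*(-354) = (1/15 - 36*1)*(-354) = (1/15 - 36)*(-354) = -539/15*(-354) = 63602/5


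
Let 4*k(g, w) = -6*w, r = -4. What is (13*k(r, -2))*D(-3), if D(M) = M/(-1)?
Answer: 117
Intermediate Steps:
k(g, w) = -3*w/2 (k(g, w) = (-6*w)/4 = -3*w/2)
D(M) = -M (D(M) = M*(-1) = -M)
(13*k(r, -2))*D(-3) = (13*(-3/2*(-2)))*(-1*(-3)) = (13*3)*3 = 39*3 = 117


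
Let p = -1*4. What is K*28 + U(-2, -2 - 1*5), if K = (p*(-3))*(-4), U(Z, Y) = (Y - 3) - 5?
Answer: -1359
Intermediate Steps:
p = -4
U(Z, Y) = -8 + Y (U(Z, Y) = (-3 + Y) - 5 = -8 + Y)
K = -48 (K = -4*(-3)*(-4) = 12*(-4) = -48)
K*28 + U(-2, -2 - 1*5) = -48*28 + (-8 + (-2 - 1*5)) = -1344 + (-8 + (-2 - 5)) = -1344 + (-8 - 7) = -1344 - 15 = -1359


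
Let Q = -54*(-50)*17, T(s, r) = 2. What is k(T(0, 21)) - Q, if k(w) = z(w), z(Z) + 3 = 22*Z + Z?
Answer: -45857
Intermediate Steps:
z(Z) = -3 + 23*Z (z(Z) = -3 + (22*Z + Z) = -3 + 23*Z)
k(w) = -3 + 23*w
Q = 45900 (Q = 2700*17 = 45900)
k(T(0, 21)) - Q = (-3 + 23*2) - 1*45900 = (-3 + 46) - 45900 = 43 - 45900 = -45857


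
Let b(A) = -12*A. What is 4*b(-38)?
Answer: 1824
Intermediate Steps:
4*b(-38) = 4*(-12*(-38)) = 4*456 = 1824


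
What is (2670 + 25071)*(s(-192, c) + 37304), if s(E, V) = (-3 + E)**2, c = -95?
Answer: 2089701789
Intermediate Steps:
(2670 + 25071)*(s(-192, c) + 37304) = (2670 + 25071)*((-3 - 192)**2 + 37304) = 27741*((-195)**2 + 37304) = 27741*(38025 + 37304) = 27741*75329 = 2089701789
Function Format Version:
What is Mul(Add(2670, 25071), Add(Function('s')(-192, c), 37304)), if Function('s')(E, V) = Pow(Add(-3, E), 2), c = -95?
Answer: 2089701789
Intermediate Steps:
Mul(Add(2670, 25071), Add(Function('s')(-192, c), 37304)) = Mul(Add(2670, 25071), Add(Pow(Add(-3, -192), 2), 37304)) = Mul(27741, Add(Pow(-195, 2), 37304)) = Mul(27741, Add(38025, 37304)) = Mul(27741, 75329) = 2089701789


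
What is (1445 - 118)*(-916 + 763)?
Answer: -203031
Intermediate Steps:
(1445 - 118)*(-916 + 763) = 1327*(-153) = -203031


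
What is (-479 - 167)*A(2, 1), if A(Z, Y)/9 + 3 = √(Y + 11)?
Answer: 17442 - 11628*√3 ≈ -2698.3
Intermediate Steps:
A(Z, Y) = -27 + 9*√(11 + Y) (A(Z, Y) = -27 + 9*√(Y + 11) = -27 + 9*√(11 + Y))
(-479 - 167)*A(2, 1) = (-479 - 167)*(-27 + 9*√(11 + 1)) = -646*(-27 + 9*√12) = -646*(-27 + 9*(2*√3)) = -646*(-27 + 18*√3) = 17442 - 11628*√3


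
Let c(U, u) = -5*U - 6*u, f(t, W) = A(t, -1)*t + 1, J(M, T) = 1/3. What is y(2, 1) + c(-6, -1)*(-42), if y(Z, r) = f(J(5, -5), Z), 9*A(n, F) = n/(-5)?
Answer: -611956/405 ≈ -1511.0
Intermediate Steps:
A(n, F) = -n/45 (A(n, F) = (n/(-5))/9 = (n*(-1/5))/9 = (-n/5)/9 = -n/45)
J(M, T) = 1/3
f(t, W) = 1 - t**2/45 (f(t, W) = (-t/45)*t + 1 = -t**2/45 + 1 = 1 - t**2/45)
y(Z, r) = 404/405 (y(Z, r) = 1 - (1/3)**2/45 = 1 - 1/45*1/9 = 1 - 1/405 = 404/405)
c(U, u) = -6*u - 5*U
y(2, 1) + c(-6, -1)*(-42) = 404/405 + (-6*(-1) - 5*(-6))*(-42) = 404/405 + (6 + 30)*(-42) = 404/405 + 36*(-42) = 404/405 - 1512 = -611956/405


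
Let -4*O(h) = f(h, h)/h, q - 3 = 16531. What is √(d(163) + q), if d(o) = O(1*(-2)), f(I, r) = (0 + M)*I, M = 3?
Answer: √66133/2 ≈ 128.58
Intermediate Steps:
q = 16534 (q = 3 + 16531 = 16534)
f(I, r) = 3*I (f(I, r) = (0 + 3)*I = 3*I)
O(h) = -¾ (O(h) = -3*h/(4*h) = -¼*3 = -¾)
d(o) = -¾
√(d(163) + q) = √(-¾ + 16534) = √(66133/4) = √66133/2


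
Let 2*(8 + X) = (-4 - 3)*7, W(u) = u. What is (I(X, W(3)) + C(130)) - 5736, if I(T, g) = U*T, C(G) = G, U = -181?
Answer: 553/2 ≈ 276.50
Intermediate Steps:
X = -65/2 (X = -8 + ((-4 - 3)*7)/2 = -8 + (-7*7)/2 = -8 + (½)*(-49) = -8 - 49/2 = -65/2 ≈ -32.500)
I(T, g) = -181*T
(I(X, W(3)) + C(130)) - 5736 = (-181*(-65/2) + 130) - 5736 = (11765/2 + 130) - 5736 = 12025/2 - 5736 = 553/2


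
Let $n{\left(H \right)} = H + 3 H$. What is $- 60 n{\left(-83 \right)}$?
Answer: $19920$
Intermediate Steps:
$n{\left(H \right)} = 4 H$
$- 60 n{\left(-83 \right)} = - 60 \cdot 4 \left(-83\right) = \left(-60\right) \left(-332\right) = 19920$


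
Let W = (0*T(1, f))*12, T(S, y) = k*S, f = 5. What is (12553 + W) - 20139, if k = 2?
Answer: -7586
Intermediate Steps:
T(S, y) = 2*S
W = 0 (W = (0*(2*1))*12 = (0*2)*12 = 0*12 = 0)
(12553 + W) - 20139 = (12553 + 0) - 20139 = 12553 - 20139 = -7586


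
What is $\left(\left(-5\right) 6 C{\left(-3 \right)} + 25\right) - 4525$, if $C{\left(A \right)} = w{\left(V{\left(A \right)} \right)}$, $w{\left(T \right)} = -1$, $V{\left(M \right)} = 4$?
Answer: $-4470$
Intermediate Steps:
$C{\left(A \right)} = -1$
$\left(\left(-5\right) 6 C{\left(-3 \right)} + 25\right) - 4525 = \left(\left(-5\right) 6 \left(-1\right) + 25\right) - 4525 = \left(\left(-30\right) \left(-1\right) + 25\right) - 4525 = \left(30 + 25\right) - 4525 = 55 - 4525 = -4470$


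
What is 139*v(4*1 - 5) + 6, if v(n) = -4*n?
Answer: 562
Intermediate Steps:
139*v(4*1 - 5) + 6 = 139*(-4*(4*1 - 5)) + 6 = 139*(-4*(4 - 5)) + 6 = 139*(-4*(-1)) + 6 = 139*4 + 6 = 556 + 6 = 562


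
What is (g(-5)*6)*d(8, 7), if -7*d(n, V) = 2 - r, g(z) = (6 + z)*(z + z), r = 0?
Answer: 120/7 ≈ 17.143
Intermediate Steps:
g(z) = 2*z*(6 + z) (g(z) = (6 + z)*(2*z) = 2*z*(6 + z))
d(n, V) = -2/7 (d(n, V) = -(2 - 1*0)/7 = -(2 + 0)/7 = -⅐*2 = -2/7)
(g(-5)*6)*d(8, 7) = ((2*(-5)*(6 - 5))*6)*(-2/7) = ((2*(-5)*1)*6)*(-2/7) = -10*6*(-2/7) = -60*(-2/7) = 120/7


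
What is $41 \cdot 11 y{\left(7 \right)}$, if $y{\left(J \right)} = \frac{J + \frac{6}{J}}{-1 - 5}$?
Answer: $- \frac{24805}{42} \approx -590.6$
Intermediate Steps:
$y{\left(J \right)} = - \frac{1}{J} - \frac{J}{6}$ ($y{\left(J \right)} = \frac{J + \frac{6}{J}}{-6} = \left(J + \frac{6}{J}\right) \left(- \frac{1}{6}\right) = - \frac{1}{J} - \frac{J}{6}$)
$41 \cdot 11 y{\left(7 \right)} = 41 \cdot 11 \left(- \frac{1}{7} - \frac{7}{6}\right) = 451 \left(\left(-1\right) \frac{1}{7} - \frac{7}{6}\right) = 451 \left(- \frac{1}{7} - \frac{7}{6}\right) = 451 \left(- \frac{55}{42}\right) = - \frac{24805}{42}$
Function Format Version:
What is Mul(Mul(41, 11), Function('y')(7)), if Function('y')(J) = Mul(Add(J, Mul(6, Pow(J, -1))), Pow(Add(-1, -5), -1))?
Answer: Rational(-24805, 42) ≈ -590.60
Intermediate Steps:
Function('y')(J) = Add(Mul(-1, Pow(J, -1)), Mul(Rational(-1, 6), J)) (Function('y')(J) = Mul(Add(J, Mul(6, Pow(J, -1))), Pow(-6, -1)) = Mul(Add(J, Mul(6, Pow(J, -1))), Rational(-1, 6)) = Add(Mul(-1, Pow(J, -1)), Mul(Rational(-1, 6), J)))
Mul(Mul(41, 11), Function('y')(7)) = Mul(Mul(41, 11), Add(Mul(-1, Pow(7, -1)), Mul(Rational(-1, 6), 7))) = Mul(451, Add(Mul(-1, Rational(1, 7)), Rational(-7, 6))) = Mul(451, Add(Rational(-1, 7), Rational(-7, 6))) = Mul(451, Rational(-55, 42)) = Rational(-24805, 42)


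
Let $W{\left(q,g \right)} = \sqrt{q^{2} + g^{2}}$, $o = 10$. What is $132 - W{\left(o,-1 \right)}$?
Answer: $132 - \sqrt{101} \approx 121.95$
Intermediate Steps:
$W{\left(q,g \right)} = \sqrt{g^{2} + q^{2}}$
$132 - W{\left(o,-1 \right)} = 132 - \sqrt{\left(-1\right)^{2} + 10^{2}} = 132 - \sqrt{1 + 100} = 132 - \sqrt{101}$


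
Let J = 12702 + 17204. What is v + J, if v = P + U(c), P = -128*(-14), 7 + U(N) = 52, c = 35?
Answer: 31743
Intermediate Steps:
U(N) = 45 (U(N) = -7 + 52 = 45)
J = 29906
P = 1792
v = 1837 (v = 1792 + 45 = 1837)
v + J = 1837 + 29906 = 31743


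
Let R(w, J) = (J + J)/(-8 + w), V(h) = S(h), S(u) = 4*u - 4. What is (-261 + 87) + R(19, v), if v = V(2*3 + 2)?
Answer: -1858/11 ≈ -168.91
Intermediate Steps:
S(u) = -4 + 4*u
V(h) = -4 + 4*h
v = 28 (v = -4 + 4*(2*3 + 2) = -4 + 4*(6 + 2) = -4 + 4*8 = -4 + 32 = 28)
R(w, J) = 2*J/(-8 + w) (R(w, J) = (2*J)/(-8 + w) = 2*J/(-8 + w))
(-261 + 87) + R(19, v) = (-261 + 87) + 2*28/(-8 + 19) = -174 + 2*28/11 = -174 + 2*28*(1/11) = -174 + 56/11 = -1858/11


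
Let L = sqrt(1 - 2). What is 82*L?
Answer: 82*I ≈ 82.0*I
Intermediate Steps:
L = I (L = sqrt(-1) = I ≈ 1.0*I)
82*L = 82*I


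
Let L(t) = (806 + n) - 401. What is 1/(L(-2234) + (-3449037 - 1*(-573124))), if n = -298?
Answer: -1/2875806 ≈ -3.4773e-7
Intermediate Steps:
L(t) = 107 (L(t) = (806 - 298) - 401 = 508 - 401 = 107)
1/(L(-2234) + (-3449037 - 1*(-573124))) = 1/(107 + (-3449037 - 1*(-573124))) = 1/(107 + (-3449037 + 573124)) = 1/(107 - 2875913) = 1/(-2875806) = -1/2875806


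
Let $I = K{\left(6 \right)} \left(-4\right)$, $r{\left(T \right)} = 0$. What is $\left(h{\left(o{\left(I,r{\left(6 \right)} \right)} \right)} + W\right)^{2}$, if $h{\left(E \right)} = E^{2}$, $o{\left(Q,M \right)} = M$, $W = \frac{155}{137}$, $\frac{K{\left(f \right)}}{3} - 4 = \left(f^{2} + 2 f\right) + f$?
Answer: $\frac{24025}{18769} \approx 1.28$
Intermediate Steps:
$K{\left(f \right)} = 12 + 3 f^{2} + 9 f$ ($K{\left(f \right)} = 12 + 3 \left(\left(f^{2} + 2 f\right) + f\right) = 12 + 3 \left(f^{2} + 3 f\right) = 12 + \left(3 f^{2} + 9 f\right) = 12 + 3 f^{2} + 9 f$)
$I = -696$ ($I = \left(12 + 3 \cdot 6^{2} + 9 \cdot 6\right) \left(-4\right) = \left(12 + 3 \cdot 36 + 54\right) \left(-4\right) = \left(12 + 108 + 54\right) \left(-4\right) = 174 \left(-4\right) = -696$)
$W = \frac{155}{137}$ ($W = 155 \cdot \frac{1}{137} = \frac{155}{137} \approx 1.1314$)
$\left(h{\left(o{\left(I,r{\left(6 \right)} \right)} \right)} + W\right)^{2} = \left(0^{2} + \frac{155}{137}\right)^{2} = \left(0 + \frac{155}{137}\right)^{2} = \left(\frac{155}{137}\right)^{2} = \frac{24025}{18769}$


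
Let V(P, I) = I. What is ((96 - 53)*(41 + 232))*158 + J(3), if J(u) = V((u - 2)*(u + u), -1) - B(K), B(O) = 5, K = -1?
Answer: 1854756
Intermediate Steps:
J(u) = -6 (J(u) = -1 - 1*5 = -1 - 5 = -6)
((96 - 53)*(41 + 232))*158 + J(3) = ((96 - 53)*(41 + 232))*158 - 6 = (43*273)*158 - 6 = 11739*158 - 6 = 1854762 - 6 = 1854756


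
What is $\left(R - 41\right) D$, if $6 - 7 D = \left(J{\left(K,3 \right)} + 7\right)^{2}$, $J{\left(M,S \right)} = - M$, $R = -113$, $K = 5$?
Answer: $-44$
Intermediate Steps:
$D = \frac{2}{7}$ ($D = \frac{6}{7} - \frac{\left(\left(-1\right) 5 + 7\right)^{2}}{7} = \frac{6}{7} - \frac{\left(-5 + 7\right)^{2}}{7} = \frac{6}{7} - \frac{2^{2}}{7} = \frac{6}{7} - \frac{4}{7} = \frac{2}{7} \approx 0.28571$)
$\left(R - 41\right) D = \left(-113 - 41\right) \frac{2}{7} = \left(-154\right) \frac{2}{7} = -44$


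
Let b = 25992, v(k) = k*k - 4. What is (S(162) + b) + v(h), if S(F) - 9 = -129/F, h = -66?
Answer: 1639019/54 ≈ 30352.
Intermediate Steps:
v(k) = -4 + k² (v(k) = k² - 4 = -4 + k²)
S(F) = 9 - 129/F
(S(162) + b) + v(h) = ((9 - 129/162) + 25992) + (-4 + (-66)²) = ((9 - 129*1/162) + 25992) + (-4 + 4356) = ((9 - 43/54) + 25992) + 4352 = (443/54 + 25992) + 4352 = 1404011/54 + 4352 = 1639019/54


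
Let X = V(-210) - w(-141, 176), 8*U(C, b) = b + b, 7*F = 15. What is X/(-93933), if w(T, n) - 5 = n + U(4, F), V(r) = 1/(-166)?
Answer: 421903/218300292 ≈ 0.0019327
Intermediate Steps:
F = 15/7 (F = (1/7)*15 = 15/7 ≈ 2.1429)
U(C, b) = b/4 (U(C, b) = (b + b)/8 = (2*b)/8 = b/4)
V(r) = -1/166
w(T, n) = 155/28 + n (w(T, n) = 5 + (n + (1/4)*(15/7)) = 5 + (n + 15/28) = 5 + (15/28 + n) = 155/28 + n)
X = -421903/2324 (X = -1/166 - (155/28 + 176) = -1/166 - 1*5083/28 = -1/166 - 5083/28 = -421903/2324 ≈ -181.54)
X/(-93933) = -421903/2324/(-93933) = -421903/2324*(-1/93933) = 421903/218300292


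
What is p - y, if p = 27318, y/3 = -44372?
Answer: 160434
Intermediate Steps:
y = -133116 (y = 3*(-44372) = -133116)
p - y = 27318 - 1*(-133116) = 27318 + 133116 = 160434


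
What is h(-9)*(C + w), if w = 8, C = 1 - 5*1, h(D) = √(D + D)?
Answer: 12*I*√2 ≈ 16.971*I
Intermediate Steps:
h(D) = √2*√D (h(D) = √(2*D) = √2*√D)
C = -4 (C = 1 - 5 = -4)
h(-9)*(C + w) = (√2*√(-9))*(-4 + 8) = (√2*(3*I))*4 = (3*I*√2)*4 = 12*I*√2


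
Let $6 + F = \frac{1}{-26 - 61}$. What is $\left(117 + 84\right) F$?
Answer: $- \frac{35041}{29} \approx -1208.3$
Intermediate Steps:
$F = - \frac{523}{87}$ ($F = -6 + \frac{1}{-26 - 61} = -6 + \frac{1}{-87} = -6 - \frac{1}{87} = - \frac{523}{87} \approx -6.0115$)
$\left(117 + 84\right) F = \left(117 + 84\right) \left(- \frac{523}{87}\right) = 201 \left(- \frac{523}{87}\right) = - \frac{35041}{29}$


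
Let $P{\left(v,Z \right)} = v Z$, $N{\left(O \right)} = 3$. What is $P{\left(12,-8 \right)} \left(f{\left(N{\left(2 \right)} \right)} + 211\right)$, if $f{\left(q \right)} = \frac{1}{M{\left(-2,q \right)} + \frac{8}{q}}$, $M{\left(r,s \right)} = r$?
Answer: $-20400$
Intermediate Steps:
$f{\left(q \right)} = \frac{1}{-2 + \frac{8}{q}}$
$P{\left(v,Z \right)} = Z v$
$P{\left(12,-8 \right)} \left(f{\left(N{\left(2 \right)} \right)} + 211\right) = \left(-8\right) 12 \left(\frac{1}{2} \cdot 3 \frac{1}{4 - 3} + 211\right) = - 96 \left(\frac{1}{2} \cdot 3 \frac{1}{4 - 3} + 211\right) = - 96 \left(\frac{1}{2} \cdot 3 \cdot 1^{-1} + 211\right) = - 96 \left(\frac{1}{2} \cdot 3 \cdot 1 + 211\right) = - 96 \left(\frac{3}{2} + 211\right) = \left(-96\right) \frac{425}{2} = -20400$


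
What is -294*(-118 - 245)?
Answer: 106722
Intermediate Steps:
-294*(-118 - 245) = -294*(-363) = 106722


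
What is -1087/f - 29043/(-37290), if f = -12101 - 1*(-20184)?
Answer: 64740113/100471690 ≈ 0.64436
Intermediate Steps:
f = 8083 (f = -12101 + 20184 = 8083)
-1087/f - 29043/(-37290) = -1087/8083 - 29043/(-37290) = -1087*1/8083 - 29043*(-1/37290) = -1087/8083 + 9681/12430 = 64740113/100471690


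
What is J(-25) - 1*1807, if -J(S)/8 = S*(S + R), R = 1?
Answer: -6607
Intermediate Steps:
J(S) = -8*S*(1 + S) (J(S) = -8*S*(S + 1) = -8*S*(1 + S))
J(-25) - 1*1807 = -8*(-25)*(1 - 25) - 1*1807 = -8*(-25)*(-24) - 1807 = -4800 - 1807 = -6607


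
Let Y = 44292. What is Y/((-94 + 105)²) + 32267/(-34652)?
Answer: 1530902077/4192892 ≈ 365.12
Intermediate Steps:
Y/((-94 + 105)²) + 32267/(-34652) = 44292/((-94 + 105)²) + 32267/(-34652) = 44292/(11²) + 32267*(-1/34652) = 44292/121 - 32267/34652 = 1530902077/4192892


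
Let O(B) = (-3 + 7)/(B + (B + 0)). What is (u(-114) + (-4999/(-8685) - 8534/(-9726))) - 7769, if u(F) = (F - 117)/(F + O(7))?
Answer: -87023430561371/11206394460 ≈ -7765.5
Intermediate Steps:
O(B) = 2/B (O(B) = 4/(B + B) = 4/((2*B)) = 4*(1/(2*B)) = 2/B)
u(F) = (-117 + F)/(2/7 + F) (u(F) = (F - 117)/(F + 2/7) = (-117 + F)/(F + 2*(1/7)) = (-117 + F)/(F + 2/7) = (-117 + F)/(2/7 + F))
(u(-114) + (-4999/(-8685) - 8534/(-9726))) - 7769 = (7*(-117 - 114)/(2 + 7*(-114)) + (-4999/(-8685) - 8534/(-9726))) - 7769 = (7*(-231)/(2 - 798) + (-4999*(-1/8685) - 8534*(-1/9726))) - 7769 = (7*(-231)/(-796) + (4999/8685 + 4267/4863)) - 7769 = (7*(-1/796)*(-231) + 20456344/14078385) - 7769 = (1617/796 + 20456344/14078385) - 7769 = 39047998369/11206394460 - 7769 = -87023430561371/11206394460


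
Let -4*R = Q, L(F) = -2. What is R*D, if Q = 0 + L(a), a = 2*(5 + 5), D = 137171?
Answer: 137171/2 ≈ 68586.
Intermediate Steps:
a = 20 (a = 2*10 = 20)
Q = -2 (Q = 0 - 2 = -2)
R = 1/2 (R = -1/4*(-2) = 1/2 ≈ 0.50000)
R*D = (1/2)*137171 = 137171/2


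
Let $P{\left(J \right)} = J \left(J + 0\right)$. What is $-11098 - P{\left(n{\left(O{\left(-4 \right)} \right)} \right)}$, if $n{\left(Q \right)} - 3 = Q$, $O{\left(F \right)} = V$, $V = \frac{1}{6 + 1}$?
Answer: $- \frac{544286}{49} \approx -11108.0$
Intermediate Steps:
$V = \frac{1}{7} \approx 0.14286$
$O{\left(F \right)} = \frac{1}{7}$
$n{\left(Q \right)} = 3 + Q$
$P{\left(J \right)} = J^{2}$ ($P{\left(J \right)} = J J = J^{2}$)
$-11098 - P{\left(n{\left(O{\left(-4 \right)} \right)} \right)} = -11098 - \left(3 + \frac{1}{7}\right)^{2} = -11098 - \left(\frac{22}{7}\right)^{2} = -11098 - \frac{484}{49} = - \frac{544286}{49}$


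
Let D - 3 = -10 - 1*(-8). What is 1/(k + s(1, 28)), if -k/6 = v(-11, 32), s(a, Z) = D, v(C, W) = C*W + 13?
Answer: 1/2035 ≈ 0.00049140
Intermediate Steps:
D = 1 (D = 3 + (-10 - 1*(-8)) = 3 + (-10 + 8) = 3 - 2 = 1)
v(C, W) = 13 + C*W
s(a, Z) = 1
k = 2034 (k = -6*(13 - 11*32) = -6*(13 - 352) = -6*(-339) = 2034)
1/(k + s(1, 28)) = 1/(2034 + 1) = 1/2035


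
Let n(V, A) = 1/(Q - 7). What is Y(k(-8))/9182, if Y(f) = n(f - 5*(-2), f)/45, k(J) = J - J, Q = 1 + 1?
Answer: -1/2065950 ≈ -4.8404e-7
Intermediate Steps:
Q = 2
k(J) = 0
n(V, A) = -⅕ (n(V, A) = 1/(2 - 7) = 1/(-5) = -⅕)
Y(f) = -1/225 (Y(f) = -⅕/45 = -⅕*1/45 = -1/225)
Y(k(-8))/9182 = -1/225/9182 = -1/225*1/9182 = -1/2065950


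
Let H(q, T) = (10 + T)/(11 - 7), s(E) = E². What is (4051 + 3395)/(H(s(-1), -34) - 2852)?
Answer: -3723/1429 ≈ -2.6053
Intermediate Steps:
H(q, T) = 5/2 + T/4 (H(q, T) = (10 + T)/4 = (10 + T)*(¼) = 5/2 + T/4)
(4051 + 3395)/(H(s(-1), -34) - 2852) = (4051 + 3395)/((5/2 + (¼)*(-34)) - 2852) = 7446/((5/2 - 17/2) - 2852) = 7446/(-6 - 2852) = 7446/(-2858) = 7446*(-1/2858) = -3723/1429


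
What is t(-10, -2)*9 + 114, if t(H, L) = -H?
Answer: 204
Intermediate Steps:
t(-10, -2)*9 + 114 = -1*(-10)*9 + 114 = 10*9 + 114 = 90 + 114 = 204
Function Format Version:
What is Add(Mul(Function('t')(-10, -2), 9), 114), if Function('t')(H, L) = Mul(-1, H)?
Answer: 204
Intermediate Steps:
Add(Mul(Function('t')(-10, -2), 9), 114) = Add(Mul(Mul(-1, -10), 9), 114) = Add(Mul(10, 9), 114) = Add(90, 114) = 204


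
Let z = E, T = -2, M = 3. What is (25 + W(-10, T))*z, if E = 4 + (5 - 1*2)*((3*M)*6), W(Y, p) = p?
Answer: 3818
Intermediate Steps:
E = 166 (E = 4 + (5 - 1*2)*((3*3)*6) = 4 + (5 - 2)*(9*6) = 4 + 3*54 = 4 + 162 = 166)
z = 166
(25 + W(-10, T))*z = (25 - 2)*166 = 23*166 = 3818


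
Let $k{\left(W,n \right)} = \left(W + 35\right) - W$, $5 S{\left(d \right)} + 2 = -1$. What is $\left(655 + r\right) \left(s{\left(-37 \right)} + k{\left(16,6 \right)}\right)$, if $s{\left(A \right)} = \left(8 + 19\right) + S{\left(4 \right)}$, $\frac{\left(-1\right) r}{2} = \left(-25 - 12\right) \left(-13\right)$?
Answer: $- \frac{94249}{5} \approx -18850.0$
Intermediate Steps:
$r = -962$ ($r = - 2 \left(-25 - 12\right) \left(-13\right) = - 2 \left(\left(-37\right) \left(-13\right)\right) = \left(-2\right) 481 = -962$)
$S{\left(d \right)} = - \frac{3}{5}$ ($S{\left(d \right)} = - \frac{2}{5} + \frac{1}{5} \left(-1\right) = - \frac{2}{5} - \frac{1}{5} = - \frac{3}{5}$)
$s{\left(A \right)} = \frac{132}{5}$ ($s{\left(A \right)} = \left(8 + 19\right) - \frac{3}{5} = 27 - \frac{3}{5} = \frac{132}{5}$)
$k{\left(W,n \right)} = 35$ ($k{\left(W,n \right)} = \left(35 + W\right) - W = 35$)
$\left(655 + r\right) \left(s{\left(-37 \right)} + k{\left(16,6 \right)}\right) = \left(655 - 962\right) \left(\frac{132}{5} + 35\right) = \left(-307\right) \frac{307}{5} = - \frac{94249}{5}$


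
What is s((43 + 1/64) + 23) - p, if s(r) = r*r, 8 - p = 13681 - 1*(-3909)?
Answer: 89866497/4096 ≈ 21940.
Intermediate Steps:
p = -17582 (p = 8 - (13681 - 1*(-3909)) = 8 - (13681 + 3909) = 8 - 1*17590 = 8 - 17590 = -17582)
s(r) = r**2
s((43 + 1/64) + 23) - p = ((43 + 1/64) + 23)**2 - 1*(-17582) = ((43 + 1/64) + 23)**2 + 17582 = (2753/64 + 23)**2 + 17582 = (4225/64)**2 + 17582 = 17850625/4096 + 17582 = 89866497/4096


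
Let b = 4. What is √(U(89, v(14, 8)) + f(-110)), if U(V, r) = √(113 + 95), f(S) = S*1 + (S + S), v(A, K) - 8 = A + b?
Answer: √(-330 + 4*√13) ≈ 17.764*I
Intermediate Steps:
v(A, K) = 12 + A (v(A, K) = 8 + (A + 4) = 8 + (4 + A) = 12 + A)
f(S) = 3*S (f(S) = S + 2*S = 3*S)
U(V, r) = 4*√13 (U(V, r) = √208 = 4*√13)
√(U(89, v(14, 8)) + f(-110)) = √(4*√13 + 3*(-110)) = √(4*√13 - 330) = √(-330 + 4*√13)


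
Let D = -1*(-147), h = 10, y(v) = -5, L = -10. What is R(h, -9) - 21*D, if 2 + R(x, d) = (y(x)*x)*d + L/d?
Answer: -23741/9 ≈ -2637.9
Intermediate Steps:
D = 147
R(x, d) = -2 - 10/d - 5*d*x (R(x, d) = -2 + ((-5*x)*d - 10/d) = -2 + (-5*d*x - 10/d) = -2 + (-10/d - 5*d*x) = -2 - 10/d - 5*d*x)
R(h, -9) - 21*D = (-2 - 10/(-9) - 5*(-9)*10) - 21*147 = (-2 - 10*(-⅑) + 450) - 3087 = (-2 + 10/9 + 450) - 3087 = 4042/9 - 3087 = -23741/9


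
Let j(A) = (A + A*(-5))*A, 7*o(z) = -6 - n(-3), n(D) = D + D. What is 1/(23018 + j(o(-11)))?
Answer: 1/23018 ≈ 4.3444e-5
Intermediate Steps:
n(D) = 2*D
o(z) = 0 (o(z) = (-6 - 2*(-3))/7 = (-6 - 1*(-6))/7 = (-6 + 6)/7 = (⅐)*0 = 0)
j(A) = -4*A² (j(A) = (A - 5*A)*A = (-4*A)*A = -4*A²)
1/(23018 + j(o(-11))) = 1/(23018 - 4*0²) = 1/(23018 - 4*0) = 1/(23018 + 0) = 1/23018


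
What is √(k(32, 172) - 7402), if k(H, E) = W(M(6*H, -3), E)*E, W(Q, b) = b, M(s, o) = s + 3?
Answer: √22182 ≈ 148.94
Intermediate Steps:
M(s, o) = 3 + s
k(H, E) = E² (k(H, E) = E*E = E²)
√(k(32, 172) - 7402) = √(172² - 7402) = √(29584 - 7402) = √22182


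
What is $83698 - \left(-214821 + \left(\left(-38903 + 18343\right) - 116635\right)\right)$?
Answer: $435714$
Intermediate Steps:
$83698 - \left(-214821 + \left(\left(-38903 + 18343\right) - 116635\right)\right) = 83698 - \left(-214821 - 137195\right) = 83698 - -352016 = 83698 + 352016 = 435714$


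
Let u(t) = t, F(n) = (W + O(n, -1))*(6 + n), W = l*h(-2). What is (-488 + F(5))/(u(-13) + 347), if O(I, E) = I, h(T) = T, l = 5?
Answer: -543/334 ≈ -1.6257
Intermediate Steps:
W = -10 (W = 5*(-2) = -10)
F(n) = (-10 + n)*(6 + n)
(-488 + F(5))/(u(-13) + 347) = (-488 + (-60 + 5² - 4*5))/(-13 + 347) = (-488 + (-60 + 25 - 20))/334 = (-488 - 55)*(1/334) = -543*1/334 = -543/334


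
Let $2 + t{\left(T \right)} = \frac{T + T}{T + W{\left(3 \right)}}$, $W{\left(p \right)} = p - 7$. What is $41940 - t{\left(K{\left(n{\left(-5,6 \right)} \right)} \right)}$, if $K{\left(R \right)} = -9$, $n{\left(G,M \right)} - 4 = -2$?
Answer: $\frac{545228}{13} \approx 41941.0$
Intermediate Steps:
$n{\left(G,M \right)} = 2$ ($n{\left(G,M \right)} = 4 - 2 = 2$)
$W{\left(p \right)} = -7 + p$
$t{\left(T \right)} = -2 + \frac{2 T}{-4 + T}$ ($t{\left(T \right)} = -2 + \frac{T + T}{T + \left(-7 + 3\right)} = -2 + \frac{2 T}{T - 4} = -2 + \frac{2 T}{-4 + T}$)
$41940 - t{\left(K{\left(n{\left(-5,6 \right)} \right)} \right)} = 41940 - \frac{8}{-4 - 9} = 41940 - \frac{8}{-13} = 41940 - 8 \left(- \frac{1}{13}\right) = 41940 - - \frac{8}{13} = 41940 + \frac{8}{13} = \frac{545228}{13}$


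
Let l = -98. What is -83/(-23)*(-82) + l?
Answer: -9060/23 ≈ -393.91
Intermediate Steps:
-83/(-23)*(-82) + l = -83/(-23)*(-82) - 98 = -83*(-1/23)*(-82) - 98 = (83/23)*(-82) - 98 = -6806/23 - 98 = -9060/23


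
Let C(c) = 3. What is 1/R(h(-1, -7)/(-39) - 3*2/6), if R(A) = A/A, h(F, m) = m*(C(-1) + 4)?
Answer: 1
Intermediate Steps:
h(F, m) = 7*m (h(F, m) = m*(3 + 4) = m*7 = 7*m)
R(A) = 1
1/R(h(-1, -7)/(-39) - 3*2/6) = 1/1 = 1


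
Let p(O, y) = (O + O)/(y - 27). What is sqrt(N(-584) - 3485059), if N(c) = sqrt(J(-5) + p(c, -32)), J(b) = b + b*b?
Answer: sqrt(-12131490379 + 118*sqrt(34633))/59 ≈ 1866.8*I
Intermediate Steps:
p(O, y) = 2*O/(-27 + y) (p(O, y) = (2*O)/(-27 + y) = 2*O/(-27 + y))
J(b) = b + b**2
N(c) = sqrt(20 - 2*c/59) (N(c) = sqrt(-5*(1 - 5) + 2*c/(-27 - 32)) = sqrt(-5*(-4) + 2*c/(-59)) = sqrt(20 + 2*c*(-1/59)) = sqrt(20 - 2*c/59))
sqrt(N(-584) - 3485059) = sqrt(sqrt(69620 - 118*(-584))/59 - 3485059) = sqrt(sqrt(69620 + 68912)/59 - 3485059) = sqrt(sqrt(138532)/59 - 3485059) = sqrt((2*sqrt(34633))/59 - 3485059) = sqrt(2*sqrt(34633)/59 - 3485059) = sqrt(-3485059 + 2*sqrt(34633)/59)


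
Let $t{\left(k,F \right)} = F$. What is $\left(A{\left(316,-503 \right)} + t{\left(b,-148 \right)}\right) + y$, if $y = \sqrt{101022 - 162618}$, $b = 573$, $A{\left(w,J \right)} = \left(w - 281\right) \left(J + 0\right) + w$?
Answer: $-17437 + 6 i \sqrt{1711} \approx -17437.0 + 248.19 i$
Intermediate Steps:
$A{\left(w,J \right)} = w + J \left(-281 + w\right)$ ($A{\left(w,J \right)} = \left(-281 + w\right) J + w = J \left(-281 + w\right) + w = w + J \left(-281 + w\right)$)
$y = 6 i \sqrt{1711}$ ($y = \sqrt{-61596} = 6 i \sqrt{1711} \approx 248.19 i$)
$\left(A{\left(316,-503 \right)} + t{\left(b,-148 \right)}\right) + y = \left(\left(316 - -141343 - 158948\right) - 148\right) + 6 i \sqrt{1711} = \left(\left(316 + 141343 - 158948\right) - 148\right) + 6 i \sqrt{1711} = \left(-17289 - 148\right) + 6 i \sqrt{1711} = -17437 + 6 i \sqrt{1711}$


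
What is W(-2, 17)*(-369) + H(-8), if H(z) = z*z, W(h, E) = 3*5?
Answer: -5471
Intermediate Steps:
W(h, E) = 15
H(z) = z²
W(-2, 17)*(-369) + H(-8) = 15*(-369) + (-8)² = -5535 + 64 = -5471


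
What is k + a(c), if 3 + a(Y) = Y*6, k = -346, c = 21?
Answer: -223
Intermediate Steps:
a(Y) = -3 + 6*Y (a(Y) = -3 + Y*6 = -3 + 6*Y)
k + a(c) = -346 + (-3 + 6*21) = -346 + (-3 + 126) = -346 + 123 = -223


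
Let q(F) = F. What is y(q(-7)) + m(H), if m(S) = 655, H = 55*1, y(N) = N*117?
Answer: -164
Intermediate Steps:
y(N) = 117*N
H = 55
y(q(-7)) + m(H) = 117*(-7) + 655 = -819 + 655 = -164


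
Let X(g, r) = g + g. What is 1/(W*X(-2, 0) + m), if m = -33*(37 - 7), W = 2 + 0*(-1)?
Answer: -1/998 ≈ -0.0010020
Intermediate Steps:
X(g, r) = 2*g
W = 2 (W = 2 + 0 = 2)
m = -990 (m = -33*30 = -990)
1/(W*X(-2, 0) + m) = 1/(2*(2*(-2)) - 990) = 1/(2*(-4) - 990) = 1/(-8 - 990) = 1/(-998) = -1/998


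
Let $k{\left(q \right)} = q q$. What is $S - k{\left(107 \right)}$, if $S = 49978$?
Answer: $38529$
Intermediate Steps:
$k{\left(q \right)} = q^{2}$
$S - k{\left(107 \right)} = 49978 - 107^{2} = 49978 - 11449 = 38529$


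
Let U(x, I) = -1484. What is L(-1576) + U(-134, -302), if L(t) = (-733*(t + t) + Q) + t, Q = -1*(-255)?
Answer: 2307611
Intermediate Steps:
Q = 255
L(t) = 255 - 1465*t (L(t) = (-733*(t + t) + 255) + t = (-1466*t + 255) + t = (255 - 1466*t) + t = 255 - 1465*t)
L(-1576) + U(-134, -302) = (255 - 1465*(-1576)) - 1484 = (255 + 2308840) - 1484 = 2309095 - 1484 = 2307611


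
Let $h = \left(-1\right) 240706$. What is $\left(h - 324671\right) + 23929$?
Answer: $-541448$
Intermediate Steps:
$h = -240706$
$\left(h - 324671\right) + 23929 = \left(-240706 - 324671\right) + 23929 = -565377 + 23929 = -541448$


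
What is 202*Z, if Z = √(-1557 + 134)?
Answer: 202*I*√1423 ≈ 7620.0*I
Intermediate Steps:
Z = I*√1423 (Z = √(-1423) = I*√1423 ≈ 37.723*I)
202*Z = 202*(I*√1423) = 202*I*√1423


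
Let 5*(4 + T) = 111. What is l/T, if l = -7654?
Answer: -38270/91 ≈ -420.55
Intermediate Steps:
T = 91/5 (T = -4 + (⅕)*111 = -4 + 111/5 = 91/5 ≈ 18.200)
l/T = -7654/91/5 = -7654*5/91 = -38270/91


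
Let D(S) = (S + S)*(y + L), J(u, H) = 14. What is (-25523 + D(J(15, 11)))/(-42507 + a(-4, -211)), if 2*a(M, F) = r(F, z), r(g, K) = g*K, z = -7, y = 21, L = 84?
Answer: 45166/83537 ≈ 0.54067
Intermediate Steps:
r(g, K) = K*g
a(M, F) = -7*F/2 (a(M, F) = (-7*F)/2 = -7*F/2)
D(S) = 210*S (D(S) = (S + S)*(21 + 84) = (2*S)*105 = 210*S)
(-25523 + D(J(15, 11)))/(-42507 + a(-4, -211)) = (-25523 + 210*14)/(-42507 - 7/2*(-211)) = (-25523 + 2940)/(-42507 + 1477/2) = -22583/(-83537/2) = -22583*(-2/83537) = 45166/83537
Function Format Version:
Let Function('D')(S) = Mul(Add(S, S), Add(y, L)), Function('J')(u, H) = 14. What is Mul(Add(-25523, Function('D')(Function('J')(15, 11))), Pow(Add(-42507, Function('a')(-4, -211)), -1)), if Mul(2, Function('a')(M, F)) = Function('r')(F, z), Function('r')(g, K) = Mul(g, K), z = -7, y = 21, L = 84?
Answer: Rational(45166, 83537) ≈ 0.54067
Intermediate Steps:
Function('r')(g, K) = Mul(K, g)
Function('a')(M, F) = Mul(Rational(-7, 2), F) (Function('a')(M, F) = Mul(Rational(1, 2), Mul(-7, F)) = Mul(Rational(-7, 2), F))
Function('D')(S) = Mul(210, S) (Function('D')(S) = Mul(Add(S, S), Add(21, 84)) = Mul(Mul(2, S), 105) = Mul(210, S))
Mul(Add(-25523, Function('D')(Function('J')(15, 11))), Pow(Add(-42507, Function('a')(-4, -211)), -1)) = Mul(Add(-25523, Mul(210, 14)), Pow(Add(-42507, Mul(Rational(-7, 2), -211)), -1)) = Mul(Add(-25523, 2940), Pow(Add(-42507, Rational(1477, 2)), -1)) = Mul(-22583, Pow(Rational(-83537, 2), -1)) = Mul(-22583, Rational(-2, 83537)) = Rational(45166, 83537)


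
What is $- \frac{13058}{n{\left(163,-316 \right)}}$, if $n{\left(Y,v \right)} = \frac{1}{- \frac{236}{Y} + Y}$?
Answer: $- \frac{343856314}{163} \approx -2.1095 \cdot 10^{6}$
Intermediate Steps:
$n{\left(Y,v \right)} = \frac{1}{Y - \frac{236}{Y}}$
$- \frac{13058}{n{\left(163,-316 \right)}} = - \frac{13058}{163 \frac{1}{-236 + 163^{2}}} = - \frac{13058}{163 \frac{1}{-236 + 26569}} = - \frac{13058}{163 \cdot \frac{1}{26333}} = - \frac{13058}{\frac{163}{26333}} = \left(-13058\right) \frac{26333}{163} = - \frac{343856314}{163}$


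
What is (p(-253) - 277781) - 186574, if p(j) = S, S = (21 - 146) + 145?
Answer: -464335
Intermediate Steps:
S = 20 (S = -125 + 145 = 20)
p(j) = 20
(p(-253) - 277781) - 186574 = (20 - 277781) - 186574 = -277761 - 186574 = -464335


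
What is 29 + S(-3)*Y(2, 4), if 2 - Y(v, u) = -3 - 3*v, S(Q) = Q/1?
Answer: -4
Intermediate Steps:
S(Q) = Q (S(Q) = Q*1 = Q)
Y(v, u) = 5 + 3*v (Y(v, u) = 2 - (-3 - 3*v) = 2 + (3 + 3*v) = 5 + 3*v)
29 + S(-3)*Y(2, 4) = 29 - 3*(5 + 3*2) = 29 - 3*(5 + 6) = 29 - 3*11 = 29 - 33 = -4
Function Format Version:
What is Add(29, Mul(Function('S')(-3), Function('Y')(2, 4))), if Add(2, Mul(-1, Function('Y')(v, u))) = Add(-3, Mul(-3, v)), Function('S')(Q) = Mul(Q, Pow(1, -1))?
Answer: -4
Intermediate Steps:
Function('S')(Q) = Q (Function('S')(Q) = Mul(Q, 1) = Q)
Function('Y')(v, u) = Add(5, Mul(3, v)) (Function('Y')(v, u) = Add(2, Mul(-1, Add(-3, Mul(-3, v)))) = Add(2, Add(3, Mul(3, v))) = Add(5, Mul(3, v)))
Add(29, Mul(Function('S')(-3), Function('Y')(2, 4))) = Add(29, Mul(-3, Add(5, Mul(3, 2)))) = Add(29, Mul(-3, Add(5, 6))) = Add(29, Mul(-3, 11)) = Add(29, -33) = -4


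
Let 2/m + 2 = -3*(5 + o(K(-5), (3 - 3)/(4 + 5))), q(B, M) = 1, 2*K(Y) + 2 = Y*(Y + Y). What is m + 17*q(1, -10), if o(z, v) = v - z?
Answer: 937/55 ≈ 17.036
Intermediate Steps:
K(Y) = -1 + Y² (K(Y) = -1 + (Y*(Y + Y))/2 = -1 + (Y*(2*Y))/2 = -1 + (2*Y²)/2 = -1 + Y²)
m = 2/55 (m = 2/(-2 - 3*(5 + ((3 - 3)/(4 + 5) - (-1 + (-5)²)))) = 2/(-2 - 3*(5 + (0/9 - (-1 + 25)))) = 2/(-2 - 3*(5 + (0*(⅑) - 1*24))) = 2/(-2 - 3*(5 + (0 - 24))) = 2/(-2 - 3*(5 - 24)) = 2/(-2 - 3*(-19)) = 2/(-2 + 57) = 2/55 ≈ 0.036364)
m + 17*q(1, -10) = 2/55 + 17*1 = 2/55 + 17 = 937/55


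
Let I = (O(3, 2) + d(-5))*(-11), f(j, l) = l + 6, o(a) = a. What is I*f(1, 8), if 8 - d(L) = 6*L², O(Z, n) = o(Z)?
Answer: 21406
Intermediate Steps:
O(Z, n) = Z
d(L) = 8 - 6*L²
f(j, l) = 6 + l
I = 1529 (I = (3 + (8 - 6*(-5)²))*(-11) = (3 + (8 - 6*25))*(-11) = (3 + (8 - 150))*(-11) = (3 - 142)*(-11) = -139*(-11) = 1529)
I*f(1, 8) = 1529*(6 + 8) = 1529*14 = 21406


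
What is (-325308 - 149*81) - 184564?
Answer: -521941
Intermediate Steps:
(-325308 - 149*81) - 184564 = (-325308 - 12069) - 184564 = -337377 - 184564 = -521941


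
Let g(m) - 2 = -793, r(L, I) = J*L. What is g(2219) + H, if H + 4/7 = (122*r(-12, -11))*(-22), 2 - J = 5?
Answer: -681909/7 ≈ -97416.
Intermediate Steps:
J = -3 (J = 2 - 1*5 = 2 - 5 = -3)
r(L, I) = -3*L
g(m) = -791 (g(m) = 2 - 793 = -791)
H = -676372/7 (H = -4/7 + (122*(-3*(-12)))*(-22) = -4/7 + (122*36)*(-22) = -4/7 + 4392*(-22) = -4/7 - 96624 = -676372/7 ≈ -96625.)
g(2219) + H = -791 - 676372/7 = -681909/7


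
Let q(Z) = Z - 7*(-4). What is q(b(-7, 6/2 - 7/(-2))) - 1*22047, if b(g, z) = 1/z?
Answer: -286245/13 ≈ -22019.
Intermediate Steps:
q(Z) = 28 + Z (q(Z) = Z + 28 = 28 + Z)
q(b(-7, 6/2 - 7/(-2))) - 1*22047 = (28 + 1/(6/2 - 7/(-2))) - 1*22047 = (28 + 1/(6*(½) - 7*(-½))) - 22047 = (28 + 1/(3 + 7/2)) - 22047 = (28 + 1/(13/2)) - 22047 = (28 + 2/13) - 22047 = 366/13 - 22047 = -286245/13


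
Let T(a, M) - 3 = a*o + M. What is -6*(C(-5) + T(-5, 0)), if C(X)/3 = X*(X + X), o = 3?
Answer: -828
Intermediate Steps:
C(X) = 6*X² (C(X) = 3*(X*(X + X)) = 3*(X*(2*X)) = 3*(2*X²) = 6*X²)
T(a, M) = 3 + M + 3*a (T(a, M) = 3 + (a*3 + M) = 3 + (3*a + M) = 3 + (M + 3*a) = 3 + M + 3*a)
-6*(C(-5) + T(-5, 0)) = -6*(6*(-5)² + (3 + 0 + 3*(-5))) = -6*(6*25 + (3 + 0 - 15)) = -6*(150 - 12) = -6*138 = -828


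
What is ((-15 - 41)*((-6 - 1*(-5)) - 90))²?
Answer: 25969216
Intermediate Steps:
((-15 - 41)*((-6 - 1*(-5)) - 90))² = (-56*((-6 + 5) - 90))² = (-56*(-1 - 90))² = (-56*(-91))² = 5096² = 25969216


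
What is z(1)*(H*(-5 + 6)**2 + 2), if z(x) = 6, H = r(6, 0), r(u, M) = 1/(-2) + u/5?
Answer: 81/5 ≈ 16.200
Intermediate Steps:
r(u, M) = -1/2 + u/5 (r(u, M) = 1*(-1/2) + u*(1/5) = -1/2 + u/5)
H = 7/10 (H = -1/2 + (1/5)*6 = -1/2 + 6/5 = 7/10 ≈ 0.70000)
z(1)*(H*(-5 + 6)**2 + 2) = 6*(7*(-5 + 6)**2/10 + 2) = 6*((7/10)*1**2 + 2) = 6*((7/10)*1 + 2) = 6*(7/10 + 2) = 6*(27/10) = 81/5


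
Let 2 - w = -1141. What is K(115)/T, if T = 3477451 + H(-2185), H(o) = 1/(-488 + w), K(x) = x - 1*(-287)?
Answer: 131655/1138865203 ≈ 0.00011560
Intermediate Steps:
K(x) = 287 + x (K(x) = x + 287 = 287 + x)
w = 1143 (w = 2 - 1*(-1141) = 2 + 1141 = 1143)
H(o) = 1/655 (H(o) = 1/(-488 + 1143) = 1/655)
T = 2277730406/655 (T = 3477451 + 1/655 = 2277730406/655 ≈ 3.4775e+6)
K(115)/T = (287 + 115)/(2277730406/655) = 402*(655/2277730406) = 131655/1138865203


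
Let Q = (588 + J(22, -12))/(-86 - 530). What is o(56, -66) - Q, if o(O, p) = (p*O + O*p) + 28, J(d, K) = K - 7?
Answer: -4535655/616 ≈ -7363.1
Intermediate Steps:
J(d, K) = -7 + K
o(O, p) = 28 + 2*O*p (o(O, p) = (O*p + O*p) + 28 = 2*O*p + 28 = 28 + 2*O*p)
Q = -569/616 (Q = (588 + (-7 - 12))/(-86 - 530) = (588 - 19)/(-616) = 569*(-1/616) = -569/616 ≈ -0.92370)
o(56, -66) - Q = (28 + 2*56*(-66)) - 1*(-569/616) = (28 - 7392) + 569/616 = -7364 + 569/616 = -4535655/616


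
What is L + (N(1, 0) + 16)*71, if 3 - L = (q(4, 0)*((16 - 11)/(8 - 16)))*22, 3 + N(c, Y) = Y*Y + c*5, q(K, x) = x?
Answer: 1281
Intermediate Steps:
N(c, Y) = -3 + Y² + 5*c (N(c, Y) = -3 + (Y*Y + c*5) = -3 + (Y² + 5*c) = -3 + Y² + 5*c)
L = 3 (L = 3 - 0*((16 - 11)/(8 - 16))*22 = 3 - 0*(5/(-8))*22 = 3 - 0*(5*(-⅛))*22 = 3 - 0*(-5/8)*22 = 3 - 0*22 = 3 - 1*0 = 3 + 0 = 3)
L + (N(1, 0) + 16)*71 = 3 + ((-3 + 0² + 5*1) + 16)*71 = 3 + ((-3 + 0 + 5) + 16)*71 = 3 + (2 + 16)*71 = 3 + 18*71 = 3 + 1278 = 1281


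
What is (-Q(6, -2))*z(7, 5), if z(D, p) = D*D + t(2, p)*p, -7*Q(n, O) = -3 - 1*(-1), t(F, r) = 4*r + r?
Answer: -348/7 ≈ -49.714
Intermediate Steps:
t(F, r) = 5*r
Q(n, O) = 2/7 (Q(n, O) = -(-3 - 1*(-1))/7 = -(-3 + 1)/7 = -⅐*(-2) = 2/7)
z(D, p) = D² + 5*p² (z(D, p) = D*D + (5*p)*p = D² + 5*p²)
(-Q(6, -2))*z(7, 5) = (-1*2/7)*(7² + 5*5²) = -2*(49 + 5*25)/7 = -2*(49 + 125)/7 = -2/7*174 = -348/7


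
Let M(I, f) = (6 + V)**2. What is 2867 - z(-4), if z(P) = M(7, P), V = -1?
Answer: 2842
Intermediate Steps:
M(I, f) = 25 (M(I, f) = (6 - 1)**2 = 5**2 = 25)
z(P) = 25
2867 - z(-4) = 2867 - 1*25 = 2867 - 25 = 2842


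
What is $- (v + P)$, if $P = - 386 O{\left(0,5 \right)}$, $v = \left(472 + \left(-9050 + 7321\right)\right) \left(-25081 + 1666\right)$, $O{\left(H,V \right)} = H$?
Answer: $-29432655$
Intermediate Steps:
$v = 29432655$ ($v = \left(472 - 1729\right) \left(-23415\right) = \left(-1257\right) \left(-23415\right) = 29432655$)
$P = 0$ ($P = \left(-386\right) 0 = 0$)
$- (v + P) = - (29432655 + 0) = \left(-1\right) 29432655 = -29432655$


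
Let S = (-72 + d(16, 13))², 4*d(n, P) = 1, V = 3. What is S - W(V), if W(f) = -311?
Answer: 87345/16 ≈ 5459.1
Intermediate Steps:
d(n, P) = ¼ (d(n, P) = (¼)*1 = ¼)
S = 82369/16 (S = (-72 + ¼)² = (-287/4)² = 82369/16 ≈ 5148.1)
S - W(V) = 82369/16 - 1*(-311) = 82369/16 + 311 = 87345/16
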